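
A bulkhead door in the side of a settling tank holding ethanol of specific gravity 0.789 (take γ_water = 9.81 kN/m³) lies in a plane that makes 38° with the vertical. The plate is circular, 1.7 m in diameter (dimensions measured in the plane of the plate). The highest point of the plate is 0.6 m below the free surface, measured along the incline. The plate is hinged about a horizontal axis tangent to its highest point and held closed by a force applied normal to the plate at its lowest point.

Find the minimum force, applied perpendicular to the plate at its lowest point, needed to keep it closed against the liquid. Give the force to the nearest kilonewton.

γ = 0.789 × 9.81 = 7.74009 kN/m³.
The plate makes 38° with the vertical, i.e. θ = 90° − 38° = 52° to the horizontal. Measuring y along the incline from the free-surface line, vertical depth h = y·sinθ with sinθ = 0.788011.
The centroid is at the centre, 0.85 m below the top of the plate, so y_c = 0.6 + 0.85 = 1.45 m and h_c = 1.45 × 0.788011 = 1.14262 m.
A = π(0.85)² = 2.2698 m².
Resultant F = γ·h_c·A = 7.74009 × 1.14262 × 2.2698 = 20.0741 kN.
I_c = πr⁴/4 = π × 0.85⁴/4 = 0.409983 m⁴.
Centre of pressure: y_p = y_c + I_c/(y_c·A) = 1.45 + 0.409983/(1.45 × 2.2698) = 1.45 + 0.124569 = 1.57457 m along the plane.
The resultant acts 0.85 + 0.124569 = 0.974569 m (along the plate) below the hinge at the top edge, so the moment about the hinge is M = F × 0.974569 = 20.0741 × 0.974569 = 19.5636 kN·m.
A normal force at the bottom, 1.7 m from the hinge, must supply this moment: P = 19.5636/1.7 = 11.508 kN.

P ≈ 12 kN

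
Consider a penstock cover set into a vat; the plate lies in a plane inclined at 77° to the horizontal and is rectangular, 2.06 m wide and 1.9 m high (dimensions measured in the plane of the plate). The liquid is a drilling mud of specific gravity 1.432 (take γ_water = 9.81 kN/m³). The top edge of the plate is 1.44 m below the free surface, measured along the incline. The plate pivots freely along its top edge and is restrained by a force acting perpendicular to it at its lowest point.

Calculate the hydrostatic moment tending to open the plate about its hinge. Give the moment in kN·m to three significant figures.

M ≈ 138 kN·m

γ = 1.432 × 9.81 = 14.04792 kN/m³.
Let θ = 77° be the plate's angle to the horizontal; measure y along the incline from where the plane meets the free surface. Vertical depth h = y·sinθ with sinθ = 0.974370.
The centroid lies 1.9/2 = 0.95 m below the top edge, so y_c = 1.44 + 0.95 = 2.39 m and h_c = 2.39 × 0.974370 = 2.32874 m.
A = 2.06 × 1.9 = 3.914 m².
Resultant F = γ·h_c·A = 14.04792 × 2.32874 × 3.914 = 128.042 kN.
I_c = b·h³/12 = 2.06 × 1.9³/12 = 1.17746 m⁴.
Centre of pressure: y_p = y_c + I_c/(y_c·A) = 2.39 + 1.17746/(2.39 × 3.914) = 2.39 + 0.125872 = 2.51587 m along the plane.
The resultant acts 0.95 + 0.125872 = 1.07587 m (along the plate) below the hinge at the top edge, so the moment about the hinge is M = F × 1.07587 = 128.042 × 1.07587 = 137.757 kN·m.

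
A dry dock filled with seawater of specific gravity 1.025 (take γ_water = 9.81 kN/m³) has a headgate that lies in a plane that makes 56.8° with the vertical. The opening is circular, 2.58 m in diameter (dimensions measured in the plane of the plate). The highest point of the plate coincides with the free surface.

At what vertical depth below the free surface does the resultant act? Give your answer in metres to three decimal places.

γ = 1.025 × 9.81 = 10.05525 kN/m³.
The plate makes 56.8° with the vertical, i.e. θ = 90° − 56.8° = 33.2° to the horizontal. Measuring y along the incline from the free-surface line, vertical depth h = y·sinθ with sinθ = 0.547563.
The centroid is at the centre, 1.29 m below the top of the plate, so y_c = 1.29 m and h_c = 1.29 × 0.547563 = 0.706356 m.
A = π(1.29)² = 5.22792 m².
Resultant F = γ·h_c·A = 10.05525 × 0.706356 × 5.22792 = 37.1318 kN.
I_c = πr⁴/4 = π × 1.29⁴/4 = 2.17495 m⁴.
Centre of pressure: y_p = y_c + I_c/(y_c·A) = 1.29 + 2.17495/(1.29 × 5.22792) = 1.29 + 0.322501 = 1.6125 m along the plane.
Vertically, h_p = y_p·sinθ = 1.6125 × 0.547563 = 0.882945 m.

h_p = 0.883 m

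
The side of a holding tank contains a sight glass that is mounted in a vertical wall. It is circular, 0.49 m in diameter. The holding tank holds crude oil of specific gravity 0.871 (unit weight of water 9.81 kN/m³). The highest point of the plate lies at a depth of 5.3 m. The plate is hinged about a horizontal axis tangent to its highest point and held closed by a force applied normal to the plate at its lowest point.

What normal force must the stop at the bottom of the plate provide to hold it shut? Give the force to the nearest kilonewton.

γ = 0.871 × 9.81 = 8.54451 kN/m³.
The centroid is at the centre, 0.245 m below the top of the plate, so the centroid depth is h_c = 5.3 + 0.245 = 5.545 m.
A = π(0.245)² = 0.188574 m².
Resultant F = γ·h_c·A = 8.54451 × 5.545 × 0.188574 = 8.93451 kN.
I_c = πr⁴/4 = π × 0.245⁴/4 = 0.00282979 m⁴.
Centre of pressure: y_p = y_c + I_c/(y_c·A) = 5.545 + 0.00282979/(5.545 × 0.188574) = 5.545 + 0.00270627 = 5.54771 m along the plane.
The resultant acts 0.245 + 0.00270627 = 0.247706 m (along the plate) below the hinge at the top edge, so the moment about the hinge is M = F × 0.247706 = 8.93451 × 0.247706 = 2.21313 kN·m.
A normal force at the bottom, 0.49 m from the hinge, must supply this moment: P = 2.21313/0.49 = 4.51659 kN.

P ≈ 5 kN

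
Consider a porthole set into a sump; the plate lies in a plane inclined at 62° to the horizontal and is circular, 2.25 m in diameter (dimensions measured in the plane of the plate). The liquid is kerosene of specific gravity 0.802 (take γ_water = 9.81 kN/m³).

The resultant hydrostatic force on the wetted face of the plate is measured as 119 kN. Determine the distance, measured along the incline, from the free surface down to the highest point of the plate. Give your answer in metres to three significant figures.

y_top ≈ 3.18 m

γ = 0.802 × 9.81 = 7.86762 kN/m³.
A = π(1.125)² = 3.97608 m².
From F = γ·h_c·A, the centroid depth is h_c = 119/(7.86762 × 3.97608) = 3.80407 m.
Let θ = 62° be the plate's angle to the horizontal; measure y along the incline from where the plane meets the free surface. Vertical depth h = y·sinθ with sinθ = 0.882948.
Along the incline, y_c = h_c/sinθ = 3.80407/0.882948 = 4.30837 m.
The centroid is at the centre, 1.125 m below the top of the plate, so the highest point sits at y_top = 4.30837 − 1.125 = 3.18337 m along the incline.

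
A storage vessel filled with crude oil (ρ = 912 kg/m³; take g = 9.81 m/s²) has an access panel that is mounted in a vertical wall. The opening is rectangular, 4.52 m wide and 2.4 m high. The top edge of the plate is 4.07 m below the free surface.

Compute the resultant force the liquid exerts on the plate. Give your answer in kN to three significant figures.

γ = ρg = 912 × 9.81 / 1000 = 8.94672 kN/m³.
The centroid lies 2.4/2 = 1.2 m below the top edge, so the centroid depth is h_c = 4.07 + 1.2 = 5.27 m.
A = 4.52 × 2.4 = 10.848 m².
Resultant F = γ·h_c·A = 8.94672 × 5.27 × 10.848 = 511.475 kN.

F ≈ 511 kN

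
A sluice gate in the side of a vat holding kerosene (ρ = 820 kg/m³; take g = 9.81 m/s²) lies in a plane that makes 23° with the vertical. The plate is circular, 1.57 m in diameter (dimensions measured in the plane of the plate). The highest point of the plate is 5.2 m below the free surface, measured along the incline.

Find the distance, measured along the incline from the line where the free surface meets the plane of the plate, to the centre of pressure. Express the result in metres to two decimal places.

y_p = 6.01 m

γ = ρg = 820 × 9.81 / 1000 = 8.0442 kN/m³.
The plate makes 23° with the vertical, i.e. θ = 90° − 23° = 67° to the horizontal. Measuring y along the incline from the free-surface line, vertical depth h = y·sinθ with sinθ = 0.920505.
The centroid is at the centre, 0.785 m below the top of the plate, so y_c = 5.2 + 0.785 = 5.985 m and h_c = 5.985 × 0.920505 = 5.50922 m.
A = π(0.785)² = 1.93593 m².
Resultant F = γ·h_c·A = 8.0442 × 5.50922 × 1.93593 = 85.7951 kN.
I_c = πr⁴/4 = π × 0.785⁴/4 = 0.298242 m⁴.
Centre of pressure: y_p = y_c + I_c/(y_c·A) = 5.985 + 0.298242/(5.985 × 1.93593) = 5.985 + 0.0257404 = 6.01074 m along the plane.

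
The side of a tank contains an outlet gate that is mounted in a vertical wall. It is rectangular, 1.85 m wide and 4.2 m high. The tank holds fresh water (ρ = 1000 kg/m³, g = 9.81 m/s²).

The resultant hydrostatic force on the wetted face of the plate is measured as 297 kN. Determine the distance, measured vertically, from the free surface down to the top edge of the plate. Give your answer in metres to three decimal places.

γ = ρg = 1000 × 9.81 = 9810 N/m³ = 9.81 kN/m³.
A = 1.85 × 4.2 = 7.77 m².
From F = γ·h_c·A, the centroid depth is h_c = 297/(9.81 × 7.77) = 3.89643 m.
The centroid lies 4.2/2 = 2.1 m below the top edge, so the top edge sits at h_top = 3.89643 − 2.1 = 1.79643 m below the surface.

d_top ≈ 1.796 m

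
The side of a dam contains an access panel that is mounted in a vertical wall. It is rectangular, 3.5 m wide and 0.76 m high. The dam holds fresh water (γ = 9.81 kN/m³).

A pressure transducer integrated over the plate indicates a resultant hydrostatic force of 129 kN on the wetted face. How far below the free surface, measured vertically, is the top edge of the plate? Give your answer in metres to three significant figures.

γ = 9.81 kN/m³.
A = 3.5 × 0.76 = 2.66 m².
From F = γ·h_c·A, the centroid depth is h_c = 129/(9.81 × 2.66) = 4.94355 m.
The centroid lies 0.76/2 = 0.38 m below the top edge, so the top edge sits at h_top = 4.94355 − 0.38 = 4.56355 m below the surface.

d_top ≈ 4.56 m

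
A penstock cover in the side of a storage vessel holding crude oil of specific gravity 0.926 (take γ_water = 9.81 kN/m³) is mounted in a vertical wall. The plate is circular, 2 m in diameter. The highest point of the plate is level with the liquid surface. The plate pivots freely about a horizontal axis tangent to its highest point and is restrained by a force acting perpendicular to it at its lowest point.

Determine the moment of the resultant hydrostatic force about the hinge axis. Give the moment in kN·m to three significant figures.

M ≈ 35.7 kN·m

γ = 0.926 × 9.81 = 9.08406 kN/m³.
The centroid is at the centre, 1 m below the top of the plate, so the centroid depth is h_c = 1 m.
A = π(1)² = 3.14159 m².
Resultant F = γ·h_c·A = 9.08406 × 1 × 3.14159 = 28.5384 kN.
I_c = πr⁴/4 = π × 1⁴/4 = 0.785398 m⁴.
Centre of pressure: y_p = y_c + I_c/(y_c·A) = 1 + 0.785398/(1 × 3.14159) = 1 + 0.25 = 1.25 m along the plane.
The resultant acts 1 + 0.25 = 1.25 m (along the plate) below the hinge at the top edge, so the moment about the hinge is M = F × 1.25 = 28.5384 × 1.25 = 35.673 kN·m.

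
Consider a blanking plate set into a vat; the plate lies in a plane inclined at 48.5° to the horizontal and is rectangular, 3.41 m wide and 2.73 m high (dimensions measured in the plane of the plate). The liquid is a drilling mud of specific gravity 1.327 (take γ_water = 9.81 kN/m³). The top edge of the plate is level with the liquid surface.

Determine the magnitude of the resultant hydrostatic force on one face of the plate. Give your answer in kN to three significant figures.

γ = 1.327 × 9.81 = 13.01787 kN/m³.
Let θ = 48.5° be the plate's angle to the horizontal; measure y along the incline from where the plane meets the free surface. Vertical depth h = y·sinθ with sinθ = 0.748956.
The centroid lies 2.73/2 = 1.365 m below the top edge, so y_c = 1.365 m and h_c = 1.365 × 0.748956 = 1.02232 m.
A = 3.41 × 2.73 = 9.3093 m².
Resultant F = γ·h_c·A = 13.01787 × 1.02232 × 9.3093 = 123.892 kN.

F ≈ 124 kN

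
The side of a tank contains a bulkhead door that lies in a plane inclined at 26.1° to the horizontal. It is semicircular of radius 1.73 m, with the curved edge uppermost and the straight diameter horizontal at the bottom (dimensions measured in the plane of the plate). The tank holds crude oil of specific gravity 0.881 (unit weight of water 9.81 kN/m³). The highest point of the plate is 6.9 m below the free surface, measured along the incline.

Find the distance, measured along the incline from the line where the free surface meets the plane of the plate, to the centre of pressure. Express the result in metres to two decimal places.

y_p = 7.92 m

γ = 0.881 × 9.81 = 8.64261 kN/m³.
Let θ = 26.1° be the plate's angle to the horizontal; measure y along the incline from where the plane meets the free surface. Vertical depth h = y·sinθ with sinθ = 0.439939.
The centroid lies 4r/(3π) = 0.734235 m above the diameter, so r − 4r/(3π) = 1.73 − 0.734235 = 0.995765 m below the topmost point, so y_c = 6.9 + 0.995765 = 7.89577 m and h_c = 7.89577 × 0.439939 = 3.47366 m.
A = πr²/2 = π × 1.73²/2 = 4.70124 m².
Resultant F = γ·h_c·A = 8.64261 × 3.47366 × 4.70124 = 141.138 kN.
I_c = (π/8 − 8/(9π))·r⁴ = 0.109757 × 1.73⁴ = 0.983143 m⁴.
Centre of pressure: y_p = y_c + I_c/(y_c·A) = 7.89577 + 0.983143/(7.89577 × 4.70124) = 7.89577 + 0.0264856 = 7.92226 m along the plane.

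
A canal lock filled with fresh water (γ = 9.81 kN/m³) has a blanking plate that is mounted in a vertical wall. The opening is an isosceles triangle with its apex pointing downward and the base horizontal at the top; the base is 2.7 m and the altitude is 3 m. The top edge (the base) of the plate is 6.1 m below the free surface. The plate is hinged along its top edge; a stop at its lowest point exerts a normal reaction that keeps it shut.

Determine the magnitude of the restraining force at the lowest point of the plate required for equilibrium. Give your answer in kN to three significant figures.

γ = 9.81 kN/m³.
With the apex down, the centroid sits h/3 = 3/3 = 1 m below the base (the top edge), so the centroid depth is h_c = 6.1 + 1 = 7.1 m.
A = ½ × 2.7 × 3 = 4.05 m².
Resultant F = γ·h_c·A = 9.81 × 7.1 × 4.05 = 282.087 kN.
I_c = b·h³/36 = 2.7 × 3³/36 = 2.025 m⁴.
Centre of pressure: y_p = y_c + I_c/(y_c·A) = 7.1 + 2.025/(7.1 × 4.05) = 7.1 + 0.0704225 = 7.17042 m along the plane.
The resultant acts 1 + 0.0704225 = 1.07042 m (along the plate) below the hinge at the top edge, so the moment about the hinge is M = F × 1.07042 = 282.087 × 1.07042 = 301.952 kN·m.
A normal force at the bottom, 3 m from the hinge, must supply this moment: P = 301.952/3 = 100.651 kN.

P ≈ 101 kN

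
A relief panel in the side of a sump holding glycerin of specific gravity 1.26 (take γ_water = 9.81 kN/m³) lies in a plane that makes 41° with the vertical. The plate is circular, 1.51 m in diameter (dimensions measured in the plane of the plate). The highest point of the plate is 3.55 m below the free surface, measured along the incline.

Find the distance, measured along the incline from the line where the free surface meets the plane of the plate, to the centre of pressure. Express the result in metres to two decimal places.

γ = 1.26 × 9.81 = 12.3606 kN/m³.
The plate makes 41° with the vertical, i.e. θ = 90° − 41° = 49° to the horizontal. Measuring y along the incline from the free-surface line, vertical depth h = y·sinθ with sinθ = 0.754710.
The centroid is at the centre, 0.755 m below the top of the plate, so y_c = 3.55 + 0.755 = 4.305 m and h_c = 4.305 × 0.754710 = 3.24903 m.
A = π(0.755)² = 1.79079 m².
Resultant F = γ·h_c·A = 12.3606 × 3.24903 × 1.79079 = 71.9181 kN.
I_c = πr⁴/4 = π × 0.755⁴/4 = 0.255198 m⁴.
Centre of pressure: y_p = y_c + I_c/(y_c·A) = 4.305 + 0.255198/(4.305 × 1.79079) = 4.305 + 0.0331024 = 4.3381 m along the plane.

y_p = 4.34 m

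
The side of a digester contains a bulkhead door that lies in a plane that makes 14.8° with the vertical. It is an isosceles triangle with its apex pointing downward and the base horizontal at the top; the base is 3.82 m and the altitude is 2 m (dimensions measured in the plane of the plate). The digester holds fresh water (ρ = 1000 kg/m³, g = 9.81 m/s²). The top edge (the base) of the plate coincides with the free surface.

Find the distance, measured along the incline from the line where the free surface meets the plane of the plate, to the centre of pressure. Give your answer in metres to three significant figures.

γ = ρg = 1000 × 9.81 = 9810 N/m³ = 9.81 kN/m³.
The plate makes 14.8° with the vertical, i.e. θ = 90° − 14.8° = 75.2° to the horizontal. Measuring y along the incline from the free-surface line, vertical depth h = y·sinθ with sinθ = 0.966823.
With the apex down, the centroid sits h/3 = 2/3 = 0.666667 m below the base (the top edge), so y_c = 0.666667 m and h_c = 0.666667 × 0.966823 = 0.644549 m.
A = ½ × 3.82 × 2 = 3.82 m².
Resultant F = γ·h_c·A = 9.81 × 0.644549 × 3.82 = 24.154 kN.
I_c = b·h³/36 = 3.82 × 2³/36 = 0.848889 m⁴.
Centre of pressure: y_p = y_c + I_c/(y_c·A) = 0.666667 + 0.848889/(0.666667 × 3.82) = 0.666667 + 0.333333 = 1 m along the plane.

y_p = 1.00 m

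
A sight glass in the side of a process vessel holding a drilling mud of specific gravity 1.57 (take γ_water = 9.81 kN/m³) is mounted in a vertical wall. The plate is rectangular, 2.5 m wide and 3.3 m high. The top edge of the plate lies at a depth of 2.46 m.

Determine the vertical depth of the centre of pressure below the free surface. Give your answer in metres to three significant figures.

h_p = 4.33 m

γ = 1.57 × 9.81 = 15.4017 kN/m³.
The centroid lies 3.3/2 = 1.65 m below the top edge, so the centroid depth is h_c = 2.46 + 1.65 = 4.11 m.
A = 2.5 × 3.3 = 8.25 m².
Resultant F = γ·h_c·A = 15.4017 × 4.11 × 8.25 = 522.233 kN.
I_c = b·h³/12 = 2.5 × 3.3³/12 = 7.48688 m⁴.
Centre of pressure: y_p = y_c + I_c/(y_c·A) = 4.11 + 7.48688/(4.11 × 8.25) = 4.11 + 0.220803 = 4.3308 m along the plane.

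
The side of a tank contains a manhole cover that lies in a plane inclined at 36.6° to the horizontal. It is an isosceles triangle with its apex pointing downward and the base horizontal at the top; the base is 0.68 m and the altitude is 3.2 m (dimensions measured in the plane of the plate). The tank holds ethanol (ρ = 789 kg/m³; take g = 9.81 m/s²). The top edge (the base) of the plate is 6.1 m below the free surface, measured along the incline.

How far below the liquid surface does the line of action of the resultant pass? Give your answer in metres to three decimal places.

γ = ρg = 789 × 9.81 / 1000 = 7.74009 kN/m³.
Let θ = 36.6° be the plate's angle to the horizontal; measure y along the incline from where the plane meets the free surface. Vertical depth h = y·sinθ with sinθ = 0.596225.
With the apex down, the centroid sits h/3 = 3.2/3 = 1.06667 m below the base (the top edge), so y_c = 6.1 + 1.06667 = 7.16667 m and h_c = 7.16667 × 0.596225 = 4.27295 m.
A = ½ × 0.68 × 3.2 = 1.088 m².
Resultant F = γ·h_c·A = 7.74009 × 4.27295 × 1.088 = 35.9834 kN.
I_c = b·h³/36 = 0.68 × 3.2³/36 = 0.618951 m⁴.
Centre of pressure: y_p = y_c + I_c/(y_c·A) = 7.16667 + 0.618951/(7.16667 × 1.088) = 7.16667 + 0.0793798 = 7.24605 m along the plane.
Vertically, h_p = y_p·sinθ = 7.24605 × 0.596225 = 4.32028 m.

h_p = 4.320 m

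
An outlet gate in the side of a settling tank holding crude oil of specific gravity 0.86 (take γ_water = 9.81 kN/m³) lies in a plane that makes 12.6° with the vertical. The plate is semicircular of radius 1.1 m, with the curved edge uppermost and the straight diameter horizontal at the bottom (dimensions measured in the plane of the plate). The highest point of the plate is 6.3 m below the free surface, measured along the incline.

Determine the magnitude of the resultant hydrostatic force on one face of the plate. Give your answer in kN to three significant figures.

F ≈ 108 kN

γ = 0.86 × 9.81 = 8.4366 kN/m³.
The plate makes 12.6° with the vertical, i.e. θ = 90° − 12.6° = 77.4° to the horizontal. Measuring y along the incline from the free-surface line, vertical depth h = y·sinθ with sinθ = 0.975917.
The centroid lies 4r/(3π) = 0.466854 m above the diameter, so r − 4r/(3π) = 1.1 − 0.466854 = 0.633146 m below the topmost point, so y_c = 6.3 + 0.633146 = 6.93315 m and h_c = 6.93315 × 0.975917 = 6.76618 m.
A = πr²/2 = π × 1.1²/2 = 1.90066 m².
Resultant F = γ·h_c·A = 8.4366 × 6.76618 × 1.90066 = 108.496 kN.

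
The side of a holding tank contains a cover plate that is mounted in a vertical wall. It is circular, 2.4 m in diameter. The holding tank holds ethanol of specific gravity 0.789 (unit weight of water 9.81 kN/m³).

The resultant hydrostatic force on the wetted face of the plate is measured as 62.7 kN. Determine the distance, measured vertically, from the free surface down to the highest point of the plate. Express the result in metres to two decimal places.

d_top ≈ 0.59 m

γ = 0.789 × 9.81 = 7.74009 kN/m³.
A = π(1.2)² = 4.52389 m².
From F = γ·h_c·A, the centroid depth is h_c = 62.7/(7.74009 × 4.52389) = 1.79064 m.
The centroid is at the centre, 1.2 m below the top of the plate, so the highest point sits at h_top = 1.79064 − 1.2 = 0.59064 m below the surface.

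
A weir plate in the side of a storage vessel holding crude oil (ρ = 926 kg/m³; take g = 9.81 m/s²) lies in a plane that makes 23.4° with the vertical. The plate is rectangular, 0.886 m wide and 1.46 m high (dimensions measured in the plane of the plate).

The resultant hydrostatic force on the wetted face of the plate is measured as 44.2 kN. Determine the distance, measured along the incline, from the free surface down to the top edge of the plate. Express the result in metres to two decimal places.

γ = ρg = 926 × 9.81 / 1000 = 9.08406 kN/m³.
A = 0.886 × 1.46 = 1.29356 m².
From F = γ·h_c·A, the centroid depth is h_c = 44.2/(9.08406 × 1.29356) = 3.76145 m.
The plate makes 23.4° with the vertical, i.e. θ = 90° − 23.4° = 66.6° to the horizontal. Measuring y along the incline from the free-surface line, vertical depth h = y·sinθ with sinθ = 0.917755.
Along the incline, y_c = h_c/sinθ = 3.76145/0.917755 = 4.09853 m.
The centroid lies 1.46/2 = 0.73 m below the top edge, so the top edge sits at y_top = 4.09853 − 0.73 = 3.36853 m along the incline.

y_top ≈ 3.37 m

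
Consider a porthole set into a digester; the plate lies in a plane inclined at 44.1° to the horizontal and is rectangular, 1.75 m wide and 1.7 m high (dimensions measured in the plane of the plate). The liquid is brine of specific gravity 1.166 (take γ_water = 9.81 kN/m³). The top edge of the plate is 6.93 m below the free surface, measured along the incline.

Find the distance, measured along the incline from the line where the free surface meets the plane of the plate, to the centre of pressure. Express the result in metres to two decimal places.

γ = 1.166 × 9.81 = 11.43846 kN/m³.
Let θ = 44.1° be the plate's angle to the horizontal; measure y along the incline from where the plane meets the free surface. Vertical depth h = y·sinθ with sinθ = 0.695913.
The centroid lies 1.7/2 = 0.85 m below the top edge, so y_c = 6.93 + 0.85 = 7.78 m and h_c = 7.78 × 0.695913 = 5.4142 m.
A = 1.75 × 1.7 = 2.975 m².
Resultant F = γ·h_c·A = 11.43846 × 5.4142 × 2.975 = 184.242 kN.
I_c = b·h³/12 = 1.75 × 1.7³/12 = 0.716479 m⁴.
Centre of pressure: y_p = y_c + I_c/(y_c·A) = 7.78 + 0.716479/(7.78 × 2.975) = 7.78 + 0.0309554 = 7.81096 m along the plane.

y_p = 7.81 m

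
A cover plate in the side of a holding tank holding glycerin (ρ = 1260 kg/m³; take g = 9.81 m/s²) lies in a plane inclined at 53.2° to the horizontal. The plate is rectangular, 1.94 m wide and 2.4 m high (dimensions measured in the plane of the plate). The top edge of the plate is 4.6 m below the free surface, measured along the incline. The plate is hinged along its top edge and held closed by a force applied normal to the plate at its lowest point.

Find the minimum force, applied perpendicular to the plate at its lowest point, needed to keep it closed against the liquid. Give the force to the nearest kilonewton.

P ≈ 143 kN

γ = ρg = 1260 × 9.81 / 1000 = 12.3606 kN/m³.
Let θ = 53.2° be the plate's angle to the horizontal; measure y along the incline from where the plane meets the free surface. Vertical depth h = y·sinθ with sinθ = 0.800731.
The centroid lies 2.4/2 = 1.2 m below the top edge, so y_c = 4.6 + 1.2 = 5.8 m and h_c = 5.8 × 0.800731 = 4.64424 m.
A = 1.94 × 2.4 = 4.656 m².
Resultant F = γ·h_c·A = 12.3606 × 4.64424 × 4.656 = 267.28 kN.
I_c = b·h³/12 = 1.94 × 2.4³/12 = 2.23488 m⁴.
Centre of pressure: y_p = y_c + I_c/(y_c·A) = 5.8 + 2.23488/(5.8 × 4.656) = 5.8 + 0.0827586 = 5.88276 m along the plane.
The resultant acts 1.2 + 0.0827586 = 1.28276 m (along the plate) below the hinge at the top edge, so the moment about the hinge is M = F × 1.28276 = 267.28 × 1.28276 = 342.856 kN·m.
A normal force at the bottom, 2.4 m from the hinge, must supply this moment: P = 342.856/2.4 = 142.857 kN.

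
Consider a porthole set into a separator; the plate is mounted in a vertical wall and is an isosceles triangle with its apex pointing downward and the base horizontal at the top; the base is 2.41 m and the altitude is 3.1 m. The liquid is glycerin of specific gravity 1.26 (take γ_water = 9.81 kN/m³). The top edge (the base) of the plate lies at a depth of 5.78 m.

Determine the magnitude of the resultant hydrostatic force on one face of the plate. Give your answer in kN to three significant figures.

F ≈ 315 kN

γ = 1.26 × 9.81 = 12.3606 kN/m³.
With the apex down, the centroid sits h/3 = 3.1/3 = 1.03333 m below the base (the top edge), so the centroid depth is h_c = 5.78 + 1.03333 = 6.81333 m.
A = ½ × 2.41 × 3.1 = 3.7355 m².
Resultant F = γ·h_c·A = 12.3606 × 6.81333 × 3.7355 = 314.592 kN.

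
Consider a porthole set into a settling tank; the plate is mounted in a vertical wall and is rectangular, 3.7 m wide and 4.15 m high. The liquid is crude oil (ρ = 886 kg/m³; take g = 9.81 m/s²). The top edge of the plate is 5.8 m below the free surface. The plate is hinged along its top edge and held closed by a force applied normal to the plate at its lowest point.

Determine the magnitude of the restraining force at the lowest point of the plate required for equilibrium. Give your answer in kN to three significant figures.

γ = ρg = 886 × 9.81 / 1000 = 8.69166 kN/m³.
The centroid lies 4.15/2 = 2.075 m below the top edge, so the centroid depth is h_c = 5.8 + 2.075 = 7.875 m.
A = 3.7 × 4.15 = 15.355 m².
Resultant F = γ·h_c·A = 8.69166 × 7.875 × 15.355 = 1051 kN.
I_c = b·h³/12 = 3.7 × 4.15³/12 = 22.0376 m⁴.
Centre of pressure: y_p = y_c + I_c/(y_c·A) = 7.875 + 22.0376/(7.875 × 15.355) = 7.875 + 0.182248 = 8.05725 m along the plane.
The resultant acts 2.075 + 0.182248 = 2.25725 m (along the plate) below the hinge at the top edge, so the moment about the hinge is M = F × 2.25725 = 1051 × 2.25725 = 2372.37 kN·m.
A normal force at the bottom, 4.15 m from the hinge, must supply this moment: P = 2372.37/4.15 = 571.655 kN.

P ≈ 572 kN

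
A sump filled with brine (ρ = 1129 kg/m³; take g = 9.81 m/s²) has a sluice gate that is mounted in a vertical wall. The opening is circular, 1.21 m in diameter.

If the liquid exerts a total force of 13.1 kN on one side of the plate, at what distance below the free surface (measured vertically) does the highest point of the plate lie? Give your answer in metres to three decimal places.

γ = ρg = 1129 × 9.81 / 1000 = 11.07549 kN/m³.
A = π(0.605)² = 1.1499 m².
From F = γ·h_c·A, the centroid depth is h_c = 13.1/(11.07549 × 1.1499) = 1.0286 m.
The centroid is at the centre, 0.605 m below the top of the plate, so the highest point sits at h_top = 1.0286 − 0.605 = 0.4236 m below the surface.

d_top ≈ 0.424 m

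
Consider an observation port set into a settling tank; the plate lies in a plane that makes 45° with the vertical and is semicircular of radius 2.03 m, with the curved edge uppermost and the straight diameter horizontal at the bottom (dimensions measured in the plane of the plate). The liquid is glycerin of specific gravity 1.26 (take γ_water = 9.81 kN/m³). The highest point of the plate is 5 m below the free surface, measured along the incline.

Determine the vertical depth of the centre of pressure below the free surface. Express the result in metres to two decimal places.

γ = 1.26 × 9.81 = 12.3606 kN/m³.
The plate makes 45° with the vertical, i.e. θ = 90° − 45° = 45° to the horizontal. Measuring y along the incline from the free-surface line, vertical depth h = y·sinθ with sinθ = 0.707107.
The centroid lies 4r/(3π) = 0.861559 m above the diameter, so r − 4r/(3π) = 2.03 − 0.861559 = 1.16844 m below the topmost point, so y_c = 5 + 1.16844 = 6.16844 m and h_c = 6.16844 × 0.707107 = 4.36175 m.
A = πr²/2 = π × 2.03²/2 = 6.47309 m².
Resultant F = γ·h_c·A = 12.3606 × 4.36175 × 6.47309 = 348.989 kN.
I_c = (π/8 − 8/(9π))·r⁴ = 0.109757 × 2.03⁴ = 1.86387 m⁴.
Centre of pressure: y_p = y_c + I_c/(y_c·A) = 6.16844 + 1.86387/(6.16844 × 6.47309) = 6.16844 + 0.0466798 = 6.21512 m along the plane.
Vertically, h_p = y_p·sinθ = 6.21512 × 0.707107 = 4.39475 m.

h_p = 4.39 m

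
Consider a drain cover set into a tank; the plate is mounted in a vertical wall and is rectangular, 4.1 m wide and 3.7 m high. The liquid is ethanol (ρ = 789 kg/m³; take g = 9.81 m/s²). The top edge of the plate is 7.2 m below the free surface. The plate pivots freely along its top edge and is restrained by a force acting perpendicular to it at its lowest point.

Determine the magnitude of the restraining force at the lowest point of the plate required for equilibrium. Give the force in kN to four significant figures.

P ≈ 567.5 kN

γ = ρg = 789 × 9.81 / 1000 = 7.74009 kN/m³.
The centroid lies 3.7/2 = 1.85 m below the top edge, so the centroid depth is h_c = 7.2 + 1.85 = 9.05 m.
A = 4.1 × 3.7 = 15.17 m².
Resultant F = γ·h_c·A = 7.74009 × 9.05 × 15.17 = 1062.63 kN.
I_c = b·h³/12 = 4.1 × 3.7³/12 = 17.3064 m⁴.
Centre of pressure: y_p = y_c + I_c/(y_c·A) = 9.05 + 17.3064/(9.05 × 15.17) = 9.05 + 0.126059 = 9.17606 m along the plane.
The resultant acts 1.85 + 0.126059 = 1.97606 m (along the plate) below the hinge at the top edge, so the moment about the hinge is M = F × 1.97606 = 1062.63 × 1.97606 = 2099.82 kN·m.
A normal force at the bottom, 3.7 m from the hinge, must supply this moment: P = 2099.82/3.7 = 567.519 kN.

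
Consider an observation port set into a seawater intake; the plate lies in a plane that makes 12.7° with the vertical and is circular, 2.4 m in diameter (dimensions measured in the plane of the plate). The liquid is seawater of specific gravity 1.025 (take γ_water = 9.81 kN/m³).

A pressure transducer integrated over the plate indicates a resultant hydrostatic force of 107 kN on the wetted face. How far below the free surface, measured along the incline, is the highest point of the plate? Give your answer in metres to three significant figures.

y_top ≈ 1.21 m

γ = 1.025 × 9.81 = 10.05525 kN/m³.
A = π(1.2)² = 4.52389 m².
From F = γ·h_c·A, the centroid depth is h_c = 107/(10.05525 × 4.52389) = 2.35223 m.
The plate makes 12.7° with the vertical, i.e. θ = 90° − 12.7° = 77.3° to the horizontal. Measuring y along the incline from the free-surface line, vertical depth h = y·sinθ with sinθ = 0.975535.
Along the incline, y_c = h_c/sinθ = 2.35223/0.975535 = 2.41122 m.
The centroid is at the centre, 1.2 m below the top of the plate, so the highest point sits at y_top = 2.41122 − 1.2 = 1.21122 m along the incline.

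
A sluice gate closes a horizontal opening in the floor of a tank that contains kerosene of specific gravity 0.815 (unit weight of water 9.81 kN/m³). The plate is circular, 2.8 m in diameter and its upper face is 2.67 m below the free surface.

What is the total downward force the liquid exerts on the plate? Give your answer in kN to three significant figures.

γ = 0.815 × 9.81 = 7.99515 kN/m³.
The plate is horizontal, so pressure is uniform at p = γ·h = 7.99515 × 2.67 = 21.3471 kN/m².
A = π(1.4)² = 6.15752 m².
F = p·A = 21.3471 × 6.15752 = 131.445 kN.

F ≈ 131 kN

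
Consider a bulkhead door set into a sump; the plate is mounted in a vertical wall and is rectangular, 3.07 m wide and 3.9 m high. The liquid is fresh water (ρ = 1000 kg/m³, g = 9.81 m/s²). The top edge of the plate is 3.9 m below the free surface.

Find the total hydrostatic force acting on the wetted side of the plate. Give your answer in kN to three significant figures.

F ≈ 687 kN

γ = ρg = 1000 × 9.81 = 9810 N/m³ = 9.81 kN/m³.
The centroid lies 3.9/2 = 1.95 m below the top edge, so the centroid depth is h_c = 3.9 + 1.95 = 5.85 m.
A = 3.07 × 3.9 = 11.973 m².
Resultant F = γ·h_c·A = 9.81 × 5.85 × 11.973 = 687.113 kN.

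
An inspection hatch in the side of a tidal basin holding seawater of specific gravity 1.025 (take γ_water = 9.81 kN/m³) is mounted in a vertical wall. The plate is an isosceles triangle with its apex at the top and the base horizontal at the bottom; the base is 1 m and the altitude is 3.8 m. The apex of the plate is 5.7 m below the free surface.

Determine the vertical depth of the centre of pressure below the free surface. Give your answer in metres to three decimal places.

γ = 1.025 × 9.81 = 10.05525 kN/m³.
With the apex up, the centroid sits 2h/3 = 2 × 3.8/3 = 2.53333 m below the apex, so the centroid depth is h_c = 5.7 + 2.53333 = 8.23333 m.
A = ½ × 1 × 3.8 = 1.9 m².
Resultant F = γ·h_c·A = 10.05525 × 8.23333 × 1.9 = 157.298 kN.
I_c = b·h³/36 = 1 × 3.8³/36 = 1.52422 m⁴.
Centre of pressure: y_p = y_c + I_c/(y_c·A) = 8.23333 + 1.52422/(8.23333 × 1.9) = 8.23333 + 0.0974358 = 8.33077 m along the plane.

h_p = 8.331 m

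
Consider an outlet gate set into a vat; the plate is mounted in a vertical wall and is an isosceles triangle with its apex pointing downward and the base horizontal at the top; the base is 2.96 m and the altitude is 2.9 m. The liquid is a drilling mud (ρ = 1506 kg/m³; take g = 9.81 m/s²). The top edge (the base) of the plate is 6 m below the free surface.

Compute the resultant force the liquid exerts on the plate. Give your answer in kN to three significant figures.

F ≈ 442 kN

γ = ρg = 1506 × 9.81 / 1000 = 14.77386 kN/m³.
With the apex down, the centroid sits h/3 = 2.9/3 = 0.966667 m below the base (the top edge), so the centroid depth is h_c = 6 + 0.966667 = 6.96667 m.
A = ½ × 2.96 × 2.9 = 4.292 m².
Resultant F = γ·h_c·A = 14.77386 × 6.96667 × 4.292 = 441.752 kN.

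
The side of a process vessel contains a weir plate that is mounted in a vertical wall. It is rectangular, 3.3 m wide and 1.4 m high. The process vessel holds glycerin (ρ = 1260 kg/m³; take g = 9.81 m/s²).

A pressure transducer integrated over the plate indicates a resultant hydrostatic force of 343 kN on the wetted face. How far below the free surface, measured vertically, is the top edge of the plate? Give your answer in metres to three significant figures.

d_top ≈ 5.31 m

γ = ρg = 1260 × 9.81 / 1000 = 12.3606 kN/m³.
A = 3.3 × 1.4 = 4.62 m².
From F = γ·h_c·A, the centroid depth is h_c = 343/(12.3606 × 4.62) = 6.00638 m.
The centroid lies 1.4/2 = 0.7 m below the top edge, so the top edge sits at h_top = 6.00638 − 0.7 = 5.30638 m below the surface.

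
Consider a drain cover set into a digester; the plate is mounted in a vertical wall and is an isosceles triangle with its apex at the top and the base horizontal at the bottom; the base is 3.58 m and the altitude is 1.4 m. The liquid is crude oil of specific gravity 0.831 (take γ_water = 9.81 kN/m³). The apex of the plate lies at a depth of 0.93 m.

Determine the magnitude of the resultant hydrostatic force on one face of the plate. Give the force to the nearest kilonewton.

γ = 0.831 × 9.81 = 8.15211 kN/m³.
With the apex up, the centroid sits 2h/3 = 2 × 1.4/3 = 0.933333 m below the apex, so the centroid depth is h_c = 0.93 + 0.933333 = 1.86333 m.
A = ½ × 3.58 × 1.4 = 2.506 m².
Resultant F = γ·h_c·A = 8.15211 × 1.86333 × 2.506 = 38.0663 kN.

F ≈ 38 kN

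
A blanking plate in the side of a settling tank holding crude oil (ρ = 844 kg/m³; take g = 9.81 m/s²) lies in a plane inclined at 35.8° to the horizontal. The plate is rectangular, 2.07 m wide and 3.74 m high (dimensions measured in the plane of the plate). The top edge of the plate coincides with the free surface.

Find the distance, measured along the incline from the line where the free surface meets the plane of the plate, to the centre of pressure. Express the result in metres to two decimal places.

γ = ρg = 844 × 9.81 / 1000 = 8.27964 kN/m³.
Let θ = 35.8° be the plate's angle to the horizontal; measure y along the incline from where the plane meets the free surface. Vertical depth h = y·sinθ with sinθ = 0.584958.
The centroid lies 3.74/2 = 1.87 m below the top edge, so y_c = 1.87 m and h_c = 1.87 × 0.584958 = 1.09387 m.
A = 2.07 × 3.74 = 7.7418 m².
Resultant F = γ·h_c·A = 8.27964 × 1.09387 × 7.7418 = 70.1163 kN.
I_c = b·h³/12 = 2.07 × 3.74³/12 = 9.0241 m⁴.
Centre of pressure: y_p = y_c + I_c/(y_c·A) = 1.87 + 9.0241/(1.87 × 7.7418) = 1.87 + 0.623333 = 2.49333 m along the plane.

y_p = 2.49 m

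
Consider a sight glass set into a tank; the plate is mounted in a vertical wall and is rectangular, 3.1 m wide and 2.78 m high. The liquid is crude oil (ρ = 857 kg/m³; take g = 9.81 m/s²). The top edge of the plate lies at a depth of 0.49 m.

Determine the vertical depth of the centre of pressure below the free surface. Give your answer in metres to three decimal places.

γ = ρg = 857 × 9.81 / 1000 = 8.40717 kN/m³.
The centroid lies 2.78/2 = 1.39 m below the top edge, so the centroid depth is h_c = 0.49 + 1.39 = 1.88 m.
A = 3.1 × 2.78 = 8.618 m².
Resultant F = γ·h_c·A = 8.40717 × 1.88 × 8.618 = 136.212 kN.
I_c = b·h³/12 = 3.1 × 2.78³/12 = 5.55028 m⁴.
Centre of pressure: y_p = y_c + I_c/(y_c·A) = 1.88 + 5.55028/(1.88 × 8.618) = 1.88 + 0.342571 = 2.22257 m along the plane.

h_p = 2.223 m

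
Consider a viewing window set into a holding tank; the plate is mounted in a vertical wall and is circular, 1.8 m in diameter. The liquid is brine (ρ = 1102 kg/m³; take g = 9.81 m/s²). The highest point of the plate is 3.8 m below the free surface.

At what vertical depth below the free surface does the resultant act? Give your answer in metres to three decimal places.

γ = ρg = 1102 × 9.81 / 1000 = 10.81062 kN/m³.
The centroid is at the centre, 0.9 m below the top of the plate, so the centroid depth is h_c = 3.8 + 0.9 = 4.7 m.
A = π(0.9)² = 2.54469 m².
Resultant F = γ·h_c·A = 10.81062 × 4.7 × 2.54469 = 129.295 kN.
I_c = πr⁴/4 = π × 0.9⁴/4 = 0.5153 m⁴.
Centre of pressure: y_p = y_c + I_c/(y_c·A) = 4.7 + 0.5153/(4.7 × 2.54469) = 4.7 + 0.0430851 = 4.74309 m along the plane.

h_p = 4.743 m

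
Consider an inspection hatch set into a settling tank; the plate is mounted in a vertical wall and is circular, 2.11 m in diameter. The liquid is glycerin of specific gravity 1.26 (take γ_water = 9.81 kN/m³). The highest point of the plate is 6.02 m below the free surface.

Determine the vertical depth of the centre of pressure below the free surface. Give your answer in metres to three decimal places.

h_p = 7.114 m

γ = 1.26 × 9.81 = 12.3606 kN/m³.
The centroid is at the centre, 1.055 m below the top of the plate, so the centroid depth is h_c = 6.02 + 1.055 = 7.075 m.
A = π(1.055)² = 3.49667 m².
Resultant F = γ·h_c·A = 12.3606 × 7.075 × 3.49667 = 305.788 kN.
I_c = πr⁴/4 = π × 1.055⁴/4 = 0.972971 m⁴.
Centre of pressure: y_p = y_c + I_c/(y_c·A) = 7.075 + 0.972971/(7.075 × 3.49667) = 7.075 + 0.0393295 = 7.11433 m along the plane.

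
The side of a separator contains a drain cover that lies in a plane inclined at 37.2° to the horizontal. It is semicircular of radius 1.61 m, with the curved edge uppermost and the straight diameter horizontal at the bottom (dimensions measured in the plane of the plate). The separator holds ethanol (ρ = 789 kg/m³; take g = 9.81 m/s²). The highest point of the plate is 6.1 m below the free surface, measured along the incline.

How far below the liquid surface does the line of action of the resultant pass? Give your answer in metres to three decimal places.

γ = ρg = 789 × 9.81 / 1000 = 7.74009 kN/m³.
Let θ = 37.2° be the plate's angle to the horizontal; measure y along the incline from where the plane meets the free surface. Vertical depth h = y·sinθ with sinθ = 0.604599.
The centroid lies 4r/(3π) = 0.683305 m above the diameter, so r − 4r/(3π) = 1.61 − 0.683305 = 0.926695 m below the topmost point, so y_c = 6.1 + 0.926695 = 7.0267 m and h_c = 7.0267 × 0.604599 = 4.24834 m.
A = πr²/2 = π × 1.61²/2 = 4.07166 m².
Resultant F = γ·h_c·A = 7.74009 × 4.24834 × 4.07166 = 133.886 kN.
I_c = (π/8 − 8/(9π))·r⁴ = 0.109757 × 1.61⁴ = 0.737455 m⁴.
Centre of pressure: y_p = y_c + I_c/(y_c·A) = 7.0267 + 0.737455/(7.0267 × 4.07166) = 7.0267 + 0.0257758 = 7.05248 m along the plane.
Vertically, h_p = y_p·sinθ = 7.05248 × 0.604599 = 4.26392 m.

h_p = 4.264 m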